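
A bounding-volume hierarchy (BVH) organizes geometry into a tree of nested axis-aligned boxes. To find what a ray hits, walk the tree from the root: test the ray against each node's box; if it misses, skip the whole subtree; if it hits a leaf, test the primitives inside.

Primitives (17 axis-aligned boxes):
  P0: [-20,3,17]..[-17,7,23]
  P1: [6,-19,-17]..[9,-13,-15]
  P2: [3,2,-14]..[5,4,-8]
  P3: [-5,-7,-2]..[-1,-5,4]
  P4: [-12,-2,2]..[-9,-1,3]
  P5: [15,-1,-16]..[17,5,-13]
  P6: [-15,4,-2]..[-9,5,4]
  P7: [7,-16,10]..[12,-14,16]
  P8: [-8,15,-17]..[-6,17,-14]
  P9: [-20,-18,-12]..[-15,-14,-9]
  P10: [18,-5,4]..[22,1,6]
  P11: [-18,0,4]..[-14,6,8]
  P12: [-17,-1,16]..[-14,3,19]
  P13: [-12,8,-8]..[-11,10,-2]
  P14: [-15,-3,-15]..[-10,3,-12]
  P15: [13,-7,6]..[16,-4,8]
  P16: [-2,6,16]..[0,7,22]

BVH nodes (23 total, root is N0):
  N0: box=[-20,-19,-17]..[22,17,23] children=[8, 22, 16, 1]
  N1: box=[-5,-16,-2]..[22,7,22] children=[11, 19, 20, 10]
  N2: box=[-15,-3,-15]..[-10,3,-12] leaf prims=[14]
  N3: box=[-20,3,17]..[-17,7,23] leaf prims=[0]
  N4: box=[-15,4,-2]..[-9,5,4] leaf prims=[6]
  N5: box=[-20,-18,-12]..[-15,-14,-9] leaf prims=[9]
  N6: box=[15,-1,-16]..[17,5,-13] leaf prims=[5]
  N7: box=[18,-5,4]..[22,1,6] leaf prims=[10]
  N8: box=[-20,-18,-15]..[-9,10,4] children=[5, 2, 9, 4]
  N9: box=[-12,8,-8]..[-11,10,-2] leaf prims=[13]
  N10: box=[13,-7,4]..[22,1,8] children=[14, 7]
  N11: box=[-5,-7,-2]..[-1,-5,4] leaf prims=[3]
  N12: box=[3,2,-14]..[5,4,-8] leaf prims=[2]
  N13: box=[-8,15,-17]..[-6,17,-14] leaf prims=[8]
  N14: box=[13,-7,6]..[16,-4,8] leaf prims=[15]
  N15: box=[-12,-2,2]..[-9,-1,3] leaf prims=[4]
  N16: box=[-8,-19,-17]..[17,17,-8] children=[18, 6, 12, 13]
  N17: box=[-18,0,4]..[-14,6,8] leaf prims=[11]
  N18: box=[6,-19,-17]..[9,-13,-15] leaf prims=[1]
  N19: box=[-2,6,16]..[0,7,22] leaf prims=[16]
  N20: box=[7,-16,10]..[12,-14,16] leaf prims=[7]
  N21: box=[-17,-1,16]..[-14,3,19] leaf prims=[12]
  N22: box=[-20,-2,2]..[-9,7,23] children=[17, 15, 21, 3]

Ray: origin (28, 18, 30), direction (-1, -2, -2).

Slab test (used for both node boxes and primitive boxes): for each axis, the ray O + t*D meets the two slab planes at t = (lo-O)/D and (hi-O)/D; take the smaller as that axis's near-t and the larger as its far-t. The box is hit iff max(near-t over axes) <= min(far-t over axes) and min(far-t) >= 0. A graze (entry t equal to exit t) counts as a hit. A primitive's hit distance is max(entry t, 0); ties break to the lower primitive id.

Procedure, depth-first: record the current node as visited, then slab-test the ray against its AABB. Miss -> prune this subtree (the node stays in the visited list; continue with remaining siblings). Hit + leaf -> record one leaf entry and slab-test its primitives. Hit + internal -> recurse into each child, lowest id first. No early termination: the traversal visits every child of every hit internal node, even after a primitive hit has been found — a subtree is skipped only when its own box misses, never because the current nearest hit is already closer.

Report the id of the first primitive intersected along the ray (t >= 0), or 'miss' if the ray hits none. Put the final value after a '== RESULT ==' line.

Traverse from the root:
N0 x:[6,48] y:[1/2,37/2] z:[7/2,47/2] -> hit [6,37/2], descend [1, 8, 16, 22]
  N1 x:[6,33] y:[11/2,17] z:[4,16] -> hit [6,16], descend [10, 11, 19, 20]
    N10 x:[6,15] y:[17/2,25/2] z:[11,13] -> hit [11,25/2], descend [7, 14]
      N7 x:[6,10] y:[17/2,23/2] z:[12,13] -> miss, prune
      N14 x:[12,15] y:[11,25/2] z:[11,12] -> hit [12,12] leaf, test {P15@t=12}
    N11 x:[29,33] y:[23/2,25/2] z:[13,16] -> miss, prune
    N19 x:[28,30] y:[11/2,6] z:[4,7] -> miss, prune
    N20 x:[16,21] y:[16,17] z:[7,10] -> miss, prune
  N8 x:[37,48] y:[4,18] z:[13,45/2] -> miss, prune
  N16 x:[11,36] y:[1/2,37/2] z:[19,47/2] -> miss, prune
  N22 x:[37,48] y:[11/2,10] z:[7/2,14] -> miss, prune

Summary -> nodes [0, 1, 10, 7, 14, 11, 19, 20, 8, 16, 22]; box-tests=11; leaf-entries=1; first=P15

== RESULT ==
15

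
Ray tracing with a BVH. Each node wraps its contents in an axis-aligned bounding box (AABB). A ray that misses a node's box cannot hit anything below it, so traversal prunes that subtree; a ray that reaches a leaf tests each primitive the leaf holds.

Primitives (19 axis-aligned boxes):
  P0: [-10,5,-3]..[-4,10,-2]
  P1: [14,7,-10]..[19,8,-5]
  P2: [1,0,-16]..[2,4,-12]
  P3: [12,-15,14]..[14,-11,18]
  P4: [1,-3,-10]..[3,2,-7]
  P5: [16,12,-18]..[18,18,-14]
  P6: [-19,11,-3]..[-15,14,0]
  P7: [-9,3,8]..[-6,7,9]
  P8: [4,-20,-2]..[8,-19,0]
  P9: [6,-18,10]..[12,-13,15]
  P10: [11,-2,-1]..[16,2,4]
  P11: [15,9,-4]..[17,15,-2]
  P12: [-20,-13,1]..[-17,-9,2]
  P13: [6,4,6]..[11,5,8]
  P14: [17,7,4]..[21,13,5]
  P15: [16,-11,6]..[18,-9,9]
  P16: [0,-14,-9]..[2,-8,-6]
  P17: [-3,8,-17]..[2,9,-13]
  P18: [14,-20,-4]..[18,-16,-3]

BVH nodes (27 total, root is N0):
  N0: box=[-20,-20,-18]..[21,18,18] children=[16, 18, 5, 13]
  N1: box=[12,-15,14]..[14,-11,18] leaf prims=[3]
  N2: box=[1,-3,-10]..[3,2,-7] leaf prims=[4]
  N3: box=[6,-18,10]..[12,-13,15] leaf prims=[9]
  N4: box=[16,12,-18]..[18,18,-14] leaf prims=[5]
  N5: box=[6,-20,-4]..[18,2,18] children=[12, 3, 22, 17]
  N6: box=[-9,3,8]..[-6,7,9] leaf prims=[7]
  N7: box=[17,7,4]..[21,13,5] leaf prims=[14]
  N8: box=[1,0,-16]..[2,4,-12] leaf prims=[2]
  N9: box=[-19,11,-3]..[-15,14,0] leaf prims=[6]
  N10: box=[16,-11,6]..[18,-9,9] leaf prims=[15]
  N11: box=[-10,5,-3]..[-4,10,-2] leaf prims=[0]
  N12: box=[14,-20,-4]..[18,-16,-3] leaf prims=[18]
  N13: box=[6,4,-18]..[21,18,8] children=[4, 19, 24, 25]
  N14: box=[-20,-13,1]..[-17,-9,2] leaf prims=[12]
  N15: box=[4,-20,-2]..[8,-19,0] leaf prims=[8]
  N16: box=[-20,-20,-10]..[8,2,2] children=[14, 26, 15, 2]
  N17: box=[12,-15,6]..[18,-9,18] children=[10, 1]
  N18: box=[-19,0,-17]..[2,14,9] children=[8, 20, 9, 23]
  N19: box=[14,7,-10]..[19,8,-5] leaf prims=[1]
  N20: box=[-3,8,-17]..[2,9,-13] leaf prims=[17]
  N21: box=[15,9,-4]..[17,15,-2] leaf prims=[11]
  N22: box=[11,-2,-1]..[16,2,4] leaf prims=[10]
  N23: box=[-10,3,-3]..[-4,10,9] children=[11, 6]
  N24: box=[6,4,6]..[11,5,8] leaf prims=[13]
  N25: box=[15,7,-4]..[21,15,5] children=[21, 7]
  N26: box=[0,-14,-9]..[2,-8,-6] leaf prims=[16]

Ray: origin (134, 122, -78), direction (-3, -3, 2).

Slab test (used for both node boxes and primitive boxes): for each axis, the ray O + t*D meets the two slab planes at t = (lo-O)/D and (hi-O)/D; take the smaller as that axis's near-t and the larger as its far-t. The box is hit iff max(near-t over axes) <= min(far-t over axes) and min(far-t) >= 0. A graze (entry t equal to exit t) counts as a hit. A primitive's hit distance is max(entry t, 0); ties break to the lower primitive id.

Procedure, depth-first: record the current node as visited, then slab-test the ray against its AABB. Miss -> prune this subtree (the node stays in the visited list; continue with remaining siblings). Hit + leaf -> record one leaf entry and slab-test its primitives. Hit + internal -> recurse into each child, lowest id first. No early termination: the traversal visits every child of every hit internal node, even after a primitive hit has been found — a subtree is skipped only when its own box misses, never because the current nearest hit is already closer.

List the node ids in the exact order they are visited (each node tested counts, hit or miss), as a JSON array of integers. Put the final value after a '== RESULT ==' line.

Trace the traversal:
N0 x:[113/3,154/3] y:[104/3,142/3] z:[30,48] -> hit [113/3,142/3], descend [5, 13, 16, 18]
  N5 x:[116/3,128/3] y:[40,142/3] z:[37,48] -> hit [40,128/3], descend [3, 12, 17, 22]
    N3 x:[122/3,128/3] y:[45,140/3] z:[44,93/2] -> miss, prune
    N12 x:[116/3,40] y:[46,142/3] z:[37,75/2] -> miss, prune
    N17 x:[116/3,122/3] y:[131/3,137/3] z:[42,48] -> miss, prune
    N22 x:[118/3,41] y:[40,124/3] z:[77/2,41] -> hit [40,41] leaf, test {P10@t=40}
  N13 x:[113/3,128/3] y:[104/3,118/3] z:[30,43] -> hit [113/3,118/3], descend [4, 19, 24, 25]
    N4 x:[116/3,118/3] y:[104/3,110/3] z:[30,32] -> miss, prune
    N19 x:[115/3,40] y:[38,115/3] z:[34,73/2] -> miss, prune
    N24 x:[41,128/3] y:[39,118/3] z:[42,43] -> miss, prune
    N25 x:[113/3,119/3] y:[107/3,115/3] z:[37,83/2] -> hit [113/3,115/3], descend [7, 21]
      N7 x:[113/3,39] y:[109/3,115/3] z:[41,83/2] -> miss, prune
      N21 x:[39,119/3] y:[107/3,113/3] z:[37,38] -> miss, prune
  N16 x:[42,154/3] y:[40,142/3] z:[34,40] -> miss, prune
  N18 x:[44,51] y:[36,122/3] z:[61/2,87/2] -> miss, prune

order=[0, 5, 3, 12, 17, 22, 13, 4, 19, 24, 25, 7, 21, 16, 18]  |boxes|=15  |leaves|=1  hit=P10

== RESULT ==
[0, 5, 3, 12, 17, 22, 13, 4, 19, 24, 25, 7, 21, 16, 18]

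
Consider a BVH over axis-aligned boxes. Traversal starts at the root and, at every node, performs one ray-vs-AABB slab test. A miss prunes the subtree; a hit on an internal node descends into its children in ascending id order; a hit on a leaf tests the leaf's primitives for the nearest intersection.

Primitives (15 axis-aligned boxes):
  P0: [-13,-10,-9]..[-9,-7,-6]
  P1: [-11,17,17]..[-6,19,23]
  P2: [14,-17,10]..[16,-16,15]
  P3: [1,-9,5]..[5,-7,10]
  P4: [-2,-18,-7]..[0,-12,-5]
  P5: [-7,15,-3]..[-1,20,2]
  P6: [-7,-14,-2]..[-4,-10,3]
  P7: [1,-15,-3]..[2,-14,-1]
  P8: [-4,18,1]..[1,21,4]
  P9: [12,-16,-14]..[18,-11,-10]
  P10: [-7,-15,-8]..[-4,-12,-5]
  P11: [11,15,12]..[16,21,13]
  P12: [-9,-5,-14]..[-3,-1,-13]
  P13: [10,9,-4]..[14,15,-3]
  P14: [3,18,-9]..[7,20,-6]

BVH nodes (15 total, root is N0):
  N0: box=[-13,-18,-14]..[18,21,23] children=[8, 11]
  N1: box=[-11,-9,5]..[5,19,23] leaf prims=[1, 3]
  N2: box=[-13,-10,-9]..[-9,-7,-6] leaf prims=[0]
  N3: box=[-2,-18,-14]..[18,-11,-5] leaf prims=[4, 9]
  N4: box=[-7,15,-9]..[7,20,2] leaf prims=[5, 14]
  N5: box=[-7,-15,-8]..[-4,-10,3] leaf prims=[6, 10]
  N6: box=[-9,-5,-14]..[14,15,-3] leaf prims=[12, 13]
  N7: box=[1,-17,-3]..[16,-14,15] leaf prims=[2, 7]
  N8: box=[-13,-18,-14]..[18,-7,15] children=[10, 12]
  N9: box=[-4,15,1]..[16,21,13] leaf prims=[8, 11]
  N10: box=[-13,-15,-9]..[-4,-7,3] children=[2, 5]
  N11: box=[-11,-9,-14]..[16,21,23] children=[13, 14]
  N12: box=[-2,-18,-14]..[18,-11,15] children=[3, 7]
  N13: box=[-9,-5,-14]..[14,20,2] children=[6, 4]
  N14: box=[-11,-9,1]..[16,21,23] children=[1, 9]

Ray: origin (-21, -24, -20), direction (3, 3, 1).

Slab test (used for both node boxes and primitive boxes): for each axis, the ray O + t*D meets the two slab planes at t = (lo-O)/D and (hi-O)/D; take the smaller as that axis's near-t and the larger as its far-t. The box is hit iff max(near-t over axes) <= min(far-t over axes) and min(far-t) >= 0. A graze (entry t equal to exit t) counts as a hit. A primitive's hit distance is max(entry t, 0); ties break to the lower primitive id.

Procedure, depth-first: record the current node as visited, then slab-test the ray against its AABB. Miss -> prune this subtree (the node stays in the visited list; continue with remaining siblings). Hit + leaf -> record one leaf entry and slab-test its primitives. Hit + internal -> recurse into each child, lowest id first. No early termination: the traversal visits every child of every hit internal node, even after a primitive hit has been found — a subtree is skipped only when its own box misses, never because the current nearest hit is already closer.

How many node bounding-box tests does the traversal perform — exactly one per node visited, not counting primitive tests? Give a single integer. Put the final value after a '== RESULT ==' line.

Traverse from the root:
N0 x:[8/3,13] y:[2,15] z:[6,43] -> hit [6,13], descend [8, 11]
  N8 x:[8/3,13] y:[2,17/3] z:[6,35] -> miss, prune
  N11 x:[10/3,37/3] y:[5,15] z:[6,43] -> hit [6,37/3], descend [13, 14]
    N13 x:[4,35/3] y:[19/3,44/3] z:[6,22] -> hit [19/3,35/3], descend [4, 6]
      N4 x:[14/3,28/3] y:[13,44/3] z:[11,22] -> miss, prune
      N6 x:[4,35/3] y:[19/3,13] z:[6,17] -> hit [19/3,35/3] leaf, test {P12(miss), P13(miss)}
    N14 x:[10/3,37/3] y:[5,15] z:[21,43] -> miss, prune

Summary -> nodes [0, 8, 11, 13, 4, 6, 14]; box-tests=7; leaf-entries=1; first=miss

== RESULT ==
7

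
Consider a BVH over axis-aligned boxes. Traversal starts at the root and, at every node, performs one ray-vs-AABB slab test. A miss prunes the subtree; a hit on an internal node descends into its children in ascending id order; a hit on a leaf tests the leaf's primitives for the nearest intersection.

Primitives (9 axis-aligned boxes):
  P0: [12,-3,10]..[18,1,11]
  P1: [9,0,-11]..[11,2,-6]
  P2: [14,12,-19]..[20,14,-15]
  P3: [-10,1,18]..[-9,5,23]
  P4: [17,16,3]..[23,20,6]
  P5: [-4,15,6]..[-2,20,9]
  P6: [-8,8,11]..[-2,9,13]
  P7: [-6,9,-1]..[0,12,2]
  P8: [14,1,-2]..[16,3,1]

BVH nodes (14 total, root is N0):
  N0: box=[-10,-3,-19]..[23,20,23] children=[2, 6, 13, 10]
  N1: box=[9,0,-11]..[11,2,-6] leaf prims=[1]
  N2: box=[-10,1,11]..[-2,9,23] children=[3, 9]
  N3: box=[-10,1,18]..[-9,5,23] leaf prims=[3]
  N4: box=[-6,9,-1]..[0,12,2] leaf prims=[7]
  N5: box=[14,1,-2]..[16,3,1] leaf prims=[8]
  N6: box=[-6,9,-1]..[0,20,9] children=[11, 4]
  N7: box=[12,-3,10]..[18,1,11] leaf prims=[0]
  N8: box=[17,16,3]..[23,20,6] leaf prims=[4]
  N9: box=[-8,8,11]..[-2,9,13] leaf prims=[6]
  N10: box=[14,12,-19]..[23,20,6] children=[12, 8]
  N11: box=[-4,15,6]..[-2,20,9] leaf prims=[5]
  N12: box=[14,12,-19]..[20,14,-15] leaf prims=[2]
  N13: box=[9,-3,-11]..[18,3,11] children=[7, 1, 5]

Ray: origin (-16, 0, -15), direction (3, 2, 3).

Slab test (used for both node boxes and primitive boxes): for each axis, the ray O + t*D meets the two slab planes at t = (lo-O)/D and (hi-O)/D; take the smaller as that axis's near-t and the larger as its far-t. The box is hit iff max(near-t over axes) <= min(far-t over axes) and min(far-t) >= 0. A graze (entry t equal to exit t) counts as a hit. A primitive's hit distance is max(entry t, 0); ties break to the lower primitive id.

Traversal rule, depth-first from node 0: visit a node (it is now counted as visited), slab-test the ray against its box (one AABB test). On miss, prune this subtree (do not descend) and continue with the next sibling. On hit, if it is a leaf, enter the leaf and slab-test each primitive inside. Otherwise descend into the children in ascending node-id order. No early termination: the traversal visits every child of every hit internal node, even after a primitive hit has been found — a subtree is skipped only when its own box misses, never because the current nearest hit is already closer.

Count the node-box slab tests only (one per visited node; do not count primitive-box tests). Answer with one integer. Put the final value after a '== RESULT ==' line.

Traverse from the root:
N0 x:[2,13] y:[-3/2,10] z:[-4/3,38/3] -> hit [2,10], descend [2, 6, 10, 13]
  N2 x:[2,14/3] y:[1/2,9/2] z:[26/3,38/3] -> miss, prune
  N6 x:[10/3,16/3] y:[9/2,10] z:[14/3,8] -> hit [14/3,16/3], descend [4, 11]
    N4 x:[10/3,16/3] y:[9/2,6] z:[14/3,17/3] -> hit [14/3,16/3] leaf, test {P7@t=14/3}
    N11 x:[4,14/3] y:[15/2,10] z:[7,8] -> miss, prune
  N10 x:[10,13] y:[6,10] z:[-4/3,7] -> miss, prune
  N13 x:[25/3,34/3] y:[-3/2,3/2] z:[4/3,26/3] -> miss, prune

Summary -> nodes [0, 2, 6, 4, 11, 10, 13]; box-tests=7; leaf-entries=1; first=P7

== RESULT ==
7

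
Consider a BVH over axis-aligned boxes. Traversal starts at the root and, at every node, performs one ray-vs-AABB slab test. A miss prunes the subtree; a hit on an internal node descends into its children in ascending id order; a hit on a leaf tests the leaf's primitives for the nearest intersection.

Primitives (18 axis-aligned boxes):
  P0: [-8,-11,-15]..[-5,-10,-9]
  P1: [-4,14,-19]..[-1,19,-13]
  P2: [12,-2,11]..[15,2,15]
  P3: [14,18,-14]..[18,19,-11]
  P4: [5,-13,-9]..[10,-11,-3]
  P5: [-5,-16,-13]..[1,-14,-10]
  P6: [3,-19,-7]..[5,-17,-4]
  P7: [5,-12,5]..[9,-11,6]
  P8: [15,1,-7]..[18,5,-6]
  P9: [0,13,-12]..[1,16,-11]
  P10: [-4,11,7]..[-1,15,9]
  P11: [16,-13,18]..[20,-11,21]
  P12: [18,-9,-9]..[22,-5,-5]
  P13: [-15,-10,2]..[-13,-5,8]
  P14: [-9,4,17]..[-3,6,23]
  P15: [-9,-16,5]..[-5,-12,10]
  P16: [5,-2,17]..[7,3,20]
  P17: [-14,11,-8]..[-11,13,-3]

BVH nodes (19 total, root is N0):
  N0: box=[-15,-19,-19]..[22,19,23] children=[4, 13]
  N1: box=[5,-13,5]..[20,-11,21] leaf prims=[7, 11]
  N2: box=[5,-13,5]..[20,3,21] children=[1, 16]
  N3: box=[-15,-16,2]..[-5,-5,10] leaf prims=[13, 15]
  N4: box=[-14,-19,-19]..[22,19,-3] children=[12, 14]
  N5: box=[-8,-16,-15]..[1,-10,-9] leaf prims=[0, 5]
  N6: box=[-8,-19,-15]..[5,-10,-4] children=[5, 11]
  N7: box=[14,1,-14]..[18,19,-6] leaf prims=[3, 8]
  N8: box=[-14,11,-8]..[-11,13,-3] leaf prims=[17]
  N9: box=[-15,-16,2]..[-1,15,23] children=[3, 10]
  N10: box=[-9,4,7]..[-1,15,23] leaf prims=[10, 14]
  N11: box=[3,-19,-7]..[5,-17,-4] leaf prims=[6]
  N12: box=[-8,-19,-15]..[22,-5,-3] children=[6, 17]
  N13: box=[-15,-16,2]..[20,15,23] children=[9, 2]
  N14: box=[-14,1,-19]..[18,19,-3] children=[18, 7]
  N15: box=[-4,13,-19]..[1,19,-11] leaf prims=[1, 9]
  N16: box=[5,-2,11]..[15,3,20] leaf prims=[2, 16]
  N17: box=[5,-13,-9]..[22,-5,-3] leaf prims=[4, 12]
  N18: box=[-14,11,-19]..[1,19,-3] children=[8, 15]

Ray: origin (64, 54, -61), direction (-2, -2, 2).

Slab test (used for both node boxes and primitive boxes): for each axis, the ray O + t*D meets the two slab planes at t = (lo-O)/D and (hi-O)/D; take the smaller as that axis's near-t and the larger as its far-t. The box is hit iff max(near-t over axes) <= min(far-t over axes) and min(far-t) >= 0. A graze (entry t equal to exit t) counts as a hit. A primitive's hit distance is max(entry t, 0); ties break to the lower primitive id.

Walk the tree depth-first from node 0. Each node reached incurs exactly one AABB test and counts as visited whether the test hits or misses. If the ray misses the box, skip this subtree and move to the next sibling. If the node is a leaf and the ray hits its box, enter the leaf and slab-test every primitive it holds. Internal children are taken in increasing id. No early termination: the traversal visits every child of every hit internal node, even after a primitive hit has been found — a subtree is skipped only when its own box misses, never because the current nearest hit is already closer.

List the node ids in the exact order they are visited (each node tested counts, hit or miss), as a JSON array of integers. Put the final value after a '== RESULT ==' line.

Trace the traversal:
N0 x:[21,79/2] y:[35/2,73/2] z:[21,42] -> hit [21,73/2], descend [4, 13]
  N4 x:[21,39] y:[35/2,73/2] z:[21,29] -> hit [21,29], descend [12, 14]
    N12 x:[21,36] y:[59/2,73/2] z:[23,29] -> miss, prune
    N14 x:[23,39] y:[35/2,53/2] z:[21,29] -> hit [23,53/2], descend [7, 18]
      N7 x:[23,25] y:[35/2,53/2] z:[47/2,55/2] -> hit [47/2,25] leaf, test {P3(miss), P8(miss)}
      N18 x:[63/2,39] y:[35/2,43/2] z:[21,29] -> miss, prune
  N13 x:[22,79/2] y:[39/2,35] z:[63/2,42] -> hit [63/2,35], descend [2, 9]
    N2 x:[22,59/2] y:[51/2,67/2] z:[33,41] -> miss, prune
    N9 x:[65/2,79/2] y:[39/2,35] z:[63/2,42] -> hit [65/2,35], descend [3, 10]
      N3 x:[69/2,79/2] y:[59/2,35] z:[63/2,71/2] -> hit [69/2,35] leaf, test {P13(miss), P15@t=69/2}
      N10 x:[65/2,73/2] y:[39/2,25] z:[34,42] -> miss, prune

11 AABB tests over nodes [0, 4, 12, 14, 7, 18, 13, 2, 9, 3, 10]; 2 leaves entered; closest P15.

== RESULT ==
[0, 4, 12, 14, 7, 18, 13, 2, 9, 3, 10]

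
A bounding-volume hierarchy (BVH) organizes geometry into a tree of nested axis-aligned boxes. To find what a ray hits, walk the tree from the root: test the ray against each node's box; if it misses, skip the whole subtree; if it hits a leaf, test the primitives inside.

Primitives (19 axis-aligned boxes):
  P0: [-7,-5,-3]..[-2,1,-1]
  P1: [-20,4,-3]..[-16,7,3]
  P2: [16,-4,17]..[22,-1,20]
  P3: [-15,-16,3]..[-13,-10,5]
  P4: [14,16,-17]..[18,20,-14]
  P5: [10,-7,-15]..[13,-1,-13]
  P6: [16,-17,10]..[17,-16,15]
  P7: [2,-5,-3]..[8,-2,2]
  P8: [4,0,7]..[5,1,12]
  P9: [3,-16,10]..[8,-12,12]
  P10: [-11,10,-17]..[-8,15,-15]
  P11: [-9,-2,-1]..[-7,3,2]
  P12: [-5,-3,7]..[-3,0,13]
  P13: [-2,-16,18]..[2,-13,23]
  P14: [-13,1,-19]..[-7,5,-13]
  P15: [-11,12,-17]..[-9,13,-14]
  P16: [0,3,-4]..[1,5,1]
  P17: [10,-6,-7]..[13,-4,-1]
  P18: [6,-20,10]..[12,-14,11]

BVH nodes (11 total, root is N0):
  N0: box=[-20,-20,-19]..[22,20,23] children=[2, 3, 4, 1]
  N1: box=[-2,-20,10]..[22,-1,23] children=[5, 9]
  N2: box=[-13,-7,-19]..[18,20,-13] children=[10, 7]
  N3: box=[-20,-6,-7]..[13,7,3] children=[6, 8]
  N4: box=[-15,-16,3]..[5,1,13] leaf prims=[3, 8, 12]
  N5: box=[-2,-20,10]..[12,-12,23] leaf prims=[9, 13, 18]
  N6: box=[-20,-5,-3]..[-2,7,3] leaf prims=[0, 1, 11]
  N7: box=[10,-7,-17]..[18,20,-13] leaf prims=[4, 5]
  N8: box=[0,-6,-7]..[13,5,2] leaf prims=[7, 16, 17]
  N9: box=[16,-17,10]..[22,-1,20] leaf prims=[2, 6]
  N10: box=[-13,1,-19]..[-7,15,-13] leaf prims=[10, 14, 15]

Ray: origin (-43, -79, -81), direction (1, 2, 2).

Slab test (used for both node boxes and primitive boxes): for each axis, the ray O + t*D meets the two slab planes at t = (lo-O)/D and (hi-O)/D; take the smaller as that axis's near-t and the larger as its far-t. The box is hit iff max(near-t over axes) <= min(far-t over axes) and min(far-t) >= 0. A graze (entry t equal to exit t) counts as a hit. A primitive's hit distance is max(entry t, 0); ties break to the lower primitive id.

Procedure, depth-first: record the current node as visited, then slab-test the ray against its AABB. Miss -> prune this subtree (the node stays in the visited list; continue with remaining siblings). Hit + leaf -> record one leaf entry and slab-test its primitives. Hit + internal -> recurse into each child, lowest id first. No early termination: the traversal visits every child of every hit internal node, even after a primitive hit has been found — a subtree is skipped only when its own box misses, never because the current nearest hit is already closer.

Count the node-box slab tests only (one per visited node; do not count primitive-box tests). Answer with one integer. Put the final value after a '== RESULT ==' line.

Walk:
N0 x:[23,65] y:[59/2,99/2] z:[31,52] -> hit [31,99/2], descend [1, 2, 3, 4]
  N1 x:[41,65] y:[59/2,39] z:[91/2,52] -> miss, prune
  N2 x:[30,61] y:[36,99/2] z:[31,34] -> miss, prune
  N3 x:[23,56] y:[73/2,43] z:[37,42] -> hit [37,42], descend [6, 8]
    N6 x:[23,41] y:[37,43] z:[39,42] -> hit [39,41] leaf, test {P0@t=39, P1(miss), P11(miss)}
    N8 x:[43,56] y:[73/2,42] z:[37,83/2] -> miss, prune
  N4 x:[28,48] y:[63/2,40] z:[42,47] -> miss, prune

order=[0, 1, 2, 3, 6, 8, 4]  |boxes|=7  |leaves|=1  hit=P0

== RESULT ==
7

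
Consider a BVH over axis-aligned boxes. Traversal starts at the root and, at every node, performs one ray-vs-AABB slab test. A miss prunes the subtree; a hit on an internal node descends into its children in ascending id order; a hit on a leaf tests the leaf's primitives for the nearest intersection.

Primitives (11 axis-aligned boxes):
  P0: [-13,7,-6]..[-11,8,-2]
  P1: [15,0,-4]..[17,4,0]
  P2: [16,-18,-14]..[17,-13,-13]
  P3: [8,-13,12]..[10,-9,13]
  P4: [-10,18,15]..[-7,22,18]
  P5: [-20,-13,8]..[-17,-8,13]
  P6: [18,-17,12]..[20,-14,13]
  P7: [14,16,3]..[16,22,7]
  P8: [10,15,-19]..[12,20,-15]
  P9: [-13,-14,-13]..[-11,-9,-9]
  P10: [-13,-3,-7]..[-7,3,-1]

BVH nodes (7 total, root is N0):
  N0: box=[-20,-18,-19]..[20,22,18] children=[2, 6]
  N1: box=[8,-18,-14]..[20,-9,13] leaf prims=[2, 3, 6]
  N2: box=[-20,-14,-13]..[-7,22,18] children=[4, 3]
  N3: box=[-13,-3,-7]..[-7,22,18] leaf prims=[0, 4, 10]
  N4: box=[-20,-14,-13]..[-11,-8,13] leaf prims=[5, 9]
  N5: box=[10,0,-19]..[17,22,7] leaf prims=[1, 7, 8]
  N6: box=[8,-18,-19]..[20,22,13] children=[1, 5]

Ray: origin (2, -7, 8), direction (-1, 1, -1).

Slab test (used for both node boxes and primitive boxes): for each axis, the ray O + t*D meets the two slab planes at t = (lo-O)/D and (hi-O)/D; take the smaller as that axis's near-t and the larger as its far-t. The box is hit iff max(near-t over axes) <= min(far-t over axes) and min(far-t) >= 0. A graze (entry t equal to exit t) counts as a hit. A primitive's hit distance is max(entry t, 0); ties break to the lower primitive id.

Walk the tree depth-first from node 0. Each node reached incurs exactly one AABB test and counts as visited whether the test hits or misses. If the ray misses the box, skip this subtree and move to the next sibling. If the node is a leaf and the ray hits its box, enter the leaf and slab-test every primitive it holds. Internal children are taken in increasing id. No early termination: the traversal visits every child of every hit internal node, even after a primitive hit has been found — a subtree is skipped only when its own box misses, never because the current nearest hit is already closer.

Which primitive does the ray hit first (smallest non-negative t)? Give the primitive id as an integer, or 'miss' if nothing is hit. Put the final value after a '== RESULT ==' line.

Trace the traversal:
N0 x:[-18,22] y:[-11,29] z:[-10,27] -> hit [-10,22], descend [2, 6]
  N2 x:[9,22] y:[-7,29] z:[-10,21] -> hit [9,21], descend [3, 4]
    N3 x:[9,15] y:[4,29] z:[-10,15] -> hit [9,15] leaf, test {P0@t=14, P4(miss), P10@t=9}
    N4 x:[13,22] y:[-7,-1] z:[-5,21] -> miss, prune
  N6 x:[-18,-6] y:[-11,29] z:[-5,27] -> miss, prune

Visited [0, 2, 3, 4, 6]. Tests: 5 box, 1 leaf. Nearest: P10.

== RESULT ==
10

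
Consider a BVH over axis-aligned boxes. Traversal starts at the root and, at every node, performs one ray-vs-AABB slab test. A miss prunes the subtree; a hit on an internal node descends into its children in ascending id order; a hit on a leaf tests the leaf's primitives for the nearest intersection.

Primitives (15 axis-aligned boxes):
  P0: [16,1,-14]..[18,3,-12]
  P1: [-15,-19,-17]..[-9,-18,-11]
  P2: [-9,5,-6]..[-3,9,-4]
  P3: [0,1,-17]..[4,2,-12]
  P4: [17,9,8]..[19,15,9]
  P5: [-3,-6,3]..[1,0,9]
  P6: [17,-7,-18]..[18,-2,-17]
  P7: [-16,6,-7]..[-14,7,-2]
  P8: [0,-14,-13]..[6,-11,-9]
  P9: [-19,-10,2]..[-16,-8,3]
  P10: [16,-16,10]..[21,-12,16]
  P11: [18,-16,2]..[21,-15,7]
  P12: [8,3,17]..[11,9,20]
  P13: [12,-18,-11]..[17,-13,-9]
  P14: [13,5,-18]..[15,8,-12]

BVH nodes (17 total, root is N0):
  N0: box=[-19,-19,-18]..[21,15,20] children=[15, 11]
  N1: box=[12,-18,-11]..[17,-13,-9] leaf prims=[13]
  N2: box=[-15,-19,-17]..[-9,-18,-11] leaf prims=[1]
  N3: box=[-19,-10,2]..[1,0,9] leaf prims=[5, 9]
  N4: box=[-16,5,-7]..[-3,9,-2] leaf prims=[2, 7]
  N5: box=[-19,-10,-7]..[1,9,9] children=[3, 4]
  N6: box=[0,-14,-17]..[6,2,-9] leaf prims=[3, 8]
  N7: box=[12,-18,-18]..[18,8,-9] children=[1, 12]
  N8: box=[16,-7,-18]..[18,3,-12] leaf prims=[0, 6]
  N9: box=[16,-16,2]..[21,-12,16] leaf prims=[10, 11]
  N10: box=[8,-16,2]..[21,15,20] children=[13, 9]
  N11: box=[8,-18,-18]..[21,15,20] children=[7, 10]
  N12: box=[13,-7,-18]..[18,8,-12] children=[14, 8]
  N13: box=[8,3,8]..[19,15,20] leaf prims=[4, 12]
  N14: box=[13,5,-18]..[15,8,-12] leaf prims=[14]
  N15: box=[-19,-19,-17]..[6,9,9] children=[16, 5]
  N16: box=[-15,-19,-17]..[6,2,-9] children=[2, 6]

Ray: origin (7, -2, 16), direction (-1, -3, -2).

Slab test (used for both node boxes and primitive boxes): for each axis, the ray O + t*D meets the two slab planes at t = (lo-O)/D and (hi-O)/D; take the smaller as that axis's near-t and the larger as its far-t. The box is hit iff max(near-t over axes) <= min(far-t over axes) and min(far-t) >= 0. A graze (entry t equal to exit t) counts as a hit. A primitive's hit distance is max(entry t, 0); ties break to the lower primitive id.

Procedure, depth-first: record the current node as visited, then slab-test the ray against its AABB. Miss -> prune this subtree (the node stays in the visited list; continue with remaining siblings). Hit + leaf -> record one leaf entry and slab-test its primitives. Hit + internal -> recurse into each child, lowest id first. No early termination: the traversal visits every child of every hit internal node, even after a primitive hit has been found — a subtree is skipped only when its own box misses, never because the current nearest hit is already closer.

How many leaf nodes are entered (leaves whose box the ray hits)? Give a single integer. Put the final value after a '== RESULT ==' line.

Trace the traversal:
N0 x:[-14,26] y:[-17/3,17/3] z:[-2,17] -> hit [-2,17/3], descend [11, 15]
  N11 x:[-14,-1] y:[-17/3,16/3] z:[-2,17] -> miss, prune
  N15 x:[1,26] y:[-11/3,17/3] z:[7/2,33/2] -> hit [7/2,17/3], descend [5, 16]
    N5 x:[6,26] y:[-11/3,8/3] z:[7/2,23/2] -> miss, prune
    N16 x:[1,22] y:[-4/3,17/3] z:[25/2,33/2] -> miss, prune

order=[0, 11, 15, 5, 16]  |boxes|=5  |leaves|=0  hit=miss

== RESULT ==
0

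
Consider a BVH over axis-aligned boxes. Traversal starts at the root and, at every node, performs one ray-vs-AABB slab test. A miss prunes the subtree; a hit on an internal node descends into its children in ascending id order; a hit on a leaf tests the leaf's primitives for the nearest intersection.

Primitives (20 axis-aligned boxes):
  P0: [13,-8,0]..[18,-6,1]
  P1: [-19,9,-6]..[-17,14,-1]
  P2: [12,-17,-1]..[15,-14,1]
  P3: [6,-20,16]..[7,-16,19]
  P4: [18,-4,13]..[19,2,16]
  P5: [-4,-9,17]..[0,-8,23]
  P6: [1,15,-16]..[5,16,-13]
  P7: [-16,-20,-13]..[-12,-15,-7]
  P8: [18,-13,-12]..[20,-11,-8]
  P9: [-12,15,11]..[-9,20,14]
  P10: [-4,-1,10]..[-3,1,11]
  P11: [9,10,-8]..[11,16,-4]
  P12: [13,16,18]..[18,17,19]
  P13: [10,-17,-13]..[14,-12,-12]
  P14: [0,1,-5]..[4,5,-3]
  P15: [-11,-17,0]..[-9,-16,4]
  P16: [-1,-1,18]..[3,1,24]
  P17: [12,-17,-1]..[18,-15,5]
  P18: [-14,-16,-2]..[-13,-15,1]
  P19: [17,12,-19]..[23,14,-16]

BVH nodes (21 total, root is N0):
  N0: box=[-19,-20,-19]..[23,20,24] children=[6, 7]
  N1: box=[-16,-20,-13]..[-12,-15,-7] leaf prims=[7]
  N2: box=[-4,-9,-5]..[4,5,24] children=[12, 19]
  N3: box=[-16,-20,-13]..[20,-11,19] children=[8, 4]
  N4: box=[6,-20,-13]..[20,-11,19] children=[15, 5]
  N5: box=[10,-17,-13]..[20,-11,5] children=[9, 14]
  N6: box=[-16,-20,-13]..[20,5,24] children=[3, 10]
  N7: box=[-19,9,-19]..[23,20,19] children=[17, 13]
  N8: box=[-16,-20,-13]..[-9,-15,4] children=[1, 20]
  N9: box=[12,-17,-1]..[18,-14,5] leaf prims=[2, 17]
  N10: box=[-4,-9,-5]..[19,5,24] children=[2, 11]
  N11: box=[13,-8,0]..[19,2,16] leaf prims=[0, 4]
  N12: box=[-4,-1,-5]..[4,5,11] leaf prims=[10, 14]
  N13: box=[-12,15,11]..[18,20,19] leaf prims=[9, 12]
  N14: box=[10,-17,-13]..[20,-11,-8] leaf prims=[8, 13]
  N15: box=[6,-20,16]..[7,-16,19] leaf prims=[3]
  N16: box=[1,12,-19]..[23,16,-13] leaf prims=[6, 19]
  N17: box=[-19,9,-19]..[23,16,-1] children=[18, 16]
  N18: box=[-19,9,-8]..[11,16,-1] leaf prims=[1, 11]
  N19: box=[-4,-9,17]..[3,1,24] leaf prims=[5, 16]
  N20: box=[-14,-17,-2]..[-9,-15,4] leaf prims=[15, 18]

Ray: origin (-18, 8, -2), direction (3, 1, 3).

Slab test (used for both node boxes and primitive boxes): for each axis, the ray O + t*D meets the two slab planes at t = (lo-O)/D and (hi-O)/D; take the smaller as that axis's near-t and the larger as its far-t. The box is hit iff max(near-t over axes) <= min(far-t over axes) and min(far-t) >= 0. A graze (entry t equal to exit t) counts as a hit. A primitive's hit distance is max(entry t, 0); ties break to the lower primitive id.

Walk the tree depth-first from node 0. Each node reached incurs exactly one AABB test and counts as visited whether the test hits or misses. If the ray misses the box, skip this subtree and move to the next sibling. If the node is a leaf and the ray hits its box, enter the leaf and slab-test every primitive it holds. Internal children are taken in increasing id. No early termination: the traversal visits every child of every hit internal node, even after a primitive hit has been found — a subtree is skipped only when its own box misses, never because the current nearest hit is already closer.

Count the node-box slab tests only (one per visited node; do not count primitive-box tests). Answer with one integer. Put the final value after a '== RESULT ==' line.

Trace the traversal:
N0 x:[-1/3,41/3] y:[-28,12] z:[-17/3,26/3] -> hit [-1/3,26/3], descend [6, 7]
  N6 x:[2/3,38/3] y:[-28,-3] z:[-11/3,26/3] -> miss, prune
  N7 x:[-1/3,41/3] y:[1,12] z:[-17/3,7] -> hit [1,7], descend [13, 17]
    N13 x:[2,12] y:[7,12] z:[13/3,7] -> hit [7,7] leaf, test {P9(miss), P12(miss)}
    N17 x:[-1/3,41/3] y:[1,8] z:[-17/3,1/3] -> miss, prune

Visited [0, 6, 7, 13, 17]. Tests: 5 box, 1 leaf. Nearest: miss.

== RESULT ==
5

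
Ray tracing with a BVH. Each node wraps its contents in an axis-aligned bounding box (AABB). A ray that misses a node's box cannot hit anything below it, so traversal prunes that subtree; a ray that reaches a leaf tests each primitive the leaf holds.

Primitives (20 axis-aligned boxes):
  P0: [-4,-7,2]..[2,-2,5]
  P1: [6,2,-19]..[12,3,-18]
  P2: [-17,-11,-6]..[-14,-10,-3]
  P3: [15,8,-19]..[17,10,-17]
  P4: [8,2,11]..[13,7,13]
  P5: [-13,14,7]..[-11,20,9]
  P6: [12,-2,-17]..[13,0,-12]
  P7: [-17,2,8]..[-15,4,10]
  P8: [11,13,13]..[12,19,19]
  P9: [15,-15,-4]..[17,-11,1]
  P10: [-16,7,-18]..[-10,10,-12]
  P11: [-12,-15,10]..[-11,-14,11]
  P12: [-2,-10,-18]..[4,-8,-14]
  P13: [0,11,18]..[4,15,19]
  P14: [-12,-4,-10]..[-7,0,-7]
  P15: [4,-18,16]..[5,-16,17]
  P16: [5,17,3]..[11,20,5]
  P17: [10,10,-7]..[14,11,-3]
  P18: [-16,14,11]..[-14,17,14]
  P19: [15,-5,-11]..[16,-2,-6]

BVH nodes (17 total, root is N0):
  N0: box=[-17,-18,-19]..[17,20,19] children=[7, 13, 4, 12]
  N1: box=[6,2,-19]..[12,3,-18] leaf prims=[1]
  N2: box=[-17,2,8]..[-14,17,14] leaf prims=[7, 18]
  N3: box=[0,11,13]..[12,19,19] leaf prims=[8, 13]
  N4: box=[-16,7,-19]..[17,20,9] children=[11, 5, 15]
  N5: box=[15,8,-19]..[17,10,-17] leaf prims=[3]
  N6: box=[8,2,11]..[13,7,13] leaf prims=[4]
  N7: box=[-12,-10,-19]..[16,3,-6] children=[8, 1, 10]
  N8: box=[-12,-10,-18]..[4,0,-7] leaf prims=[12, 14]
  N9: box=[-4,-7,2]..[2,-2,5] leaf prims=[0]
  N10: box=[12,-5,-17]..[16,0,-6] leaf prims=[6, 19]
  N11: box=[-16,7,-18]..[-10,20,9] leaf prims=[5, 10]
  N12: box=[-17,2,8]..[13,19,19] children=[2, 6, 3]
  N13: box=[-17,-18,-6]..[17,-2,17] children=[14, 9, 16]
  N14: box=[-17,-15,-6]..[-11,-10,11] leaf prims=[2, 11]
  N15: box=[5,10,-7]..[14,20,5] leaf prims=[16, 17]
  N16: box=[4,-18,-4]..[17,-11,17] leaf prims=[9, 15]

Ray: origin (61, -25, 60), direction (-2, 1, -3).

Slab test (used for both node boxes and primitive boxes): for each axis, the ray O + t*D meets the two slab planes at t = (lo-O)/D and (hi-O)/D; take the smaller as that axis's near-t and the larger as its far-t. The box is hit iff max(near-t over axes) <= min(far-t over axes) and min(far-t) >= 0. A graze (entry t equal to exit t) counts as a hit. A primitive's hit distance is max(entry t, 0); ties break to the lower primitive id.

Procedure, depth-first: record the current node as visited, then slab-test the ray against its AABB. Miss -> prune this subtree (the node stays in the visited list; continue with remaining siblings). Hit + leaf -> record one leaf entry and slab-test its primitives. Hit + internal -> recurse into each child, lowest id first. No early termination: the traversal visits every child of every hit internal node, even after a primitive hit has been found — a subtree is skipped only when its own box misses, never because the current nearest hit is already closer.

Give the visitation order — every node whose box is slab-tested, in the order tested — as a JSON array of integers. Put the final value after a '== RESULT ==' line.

Trace the traversal:
N0 x:[22,39] y:[7,45] z:[41/3,79/3] -> hit [22,79/3], descend [4, 7, 12, 13]
  N4 x:[22,77/2] y:[32,45] z:[17,79/3] -> miss, prune
  N7 x:[45/2,73/2] y:[15,28] z:[22,79/3] -> hit [45/2,79/3], descend [1, 8, 10]
    N1 x:[49/2,55/2] y:[27,28] z:[26,79/3] -> miss, prune
    N8 x:[57/2,73/2] y:[15,25] z:[67/3,26] -> miss, prune
    N10 x:[45/2,49/2] y:[20,25] z:[22,77/3] -> hit [45/2,49/2] leaf, test {P6@t=24, P19@t=45/2}
  N12 x:[24,39] y:[27,44] z:[41/3,52/3] -> miss, prune
  N13 x:[22,39] y:[7,23] z:[43/3,22] -> hit [22,22], descend [9, 14, 16]
    N9 x:[59/2,65/2] y:[18,23] z:[55/3,58/3] -> miss, prune
    N14 x:[36,39] y:[10,15] z:[49/3,22] -> miss, prune
    N16 x:[22,57/2] y:[7,14] z:[43/3,64/3] -> miss, prune

order=[0, 4, 7, 1, 8, 10, 12, 13, 9, 14, 16]  |boxes|=11  |leaves|=1  hit=P19

== RESULT ==
[0, 4, 7, 1, 8, 10, 12, 13, 9, 14, 16]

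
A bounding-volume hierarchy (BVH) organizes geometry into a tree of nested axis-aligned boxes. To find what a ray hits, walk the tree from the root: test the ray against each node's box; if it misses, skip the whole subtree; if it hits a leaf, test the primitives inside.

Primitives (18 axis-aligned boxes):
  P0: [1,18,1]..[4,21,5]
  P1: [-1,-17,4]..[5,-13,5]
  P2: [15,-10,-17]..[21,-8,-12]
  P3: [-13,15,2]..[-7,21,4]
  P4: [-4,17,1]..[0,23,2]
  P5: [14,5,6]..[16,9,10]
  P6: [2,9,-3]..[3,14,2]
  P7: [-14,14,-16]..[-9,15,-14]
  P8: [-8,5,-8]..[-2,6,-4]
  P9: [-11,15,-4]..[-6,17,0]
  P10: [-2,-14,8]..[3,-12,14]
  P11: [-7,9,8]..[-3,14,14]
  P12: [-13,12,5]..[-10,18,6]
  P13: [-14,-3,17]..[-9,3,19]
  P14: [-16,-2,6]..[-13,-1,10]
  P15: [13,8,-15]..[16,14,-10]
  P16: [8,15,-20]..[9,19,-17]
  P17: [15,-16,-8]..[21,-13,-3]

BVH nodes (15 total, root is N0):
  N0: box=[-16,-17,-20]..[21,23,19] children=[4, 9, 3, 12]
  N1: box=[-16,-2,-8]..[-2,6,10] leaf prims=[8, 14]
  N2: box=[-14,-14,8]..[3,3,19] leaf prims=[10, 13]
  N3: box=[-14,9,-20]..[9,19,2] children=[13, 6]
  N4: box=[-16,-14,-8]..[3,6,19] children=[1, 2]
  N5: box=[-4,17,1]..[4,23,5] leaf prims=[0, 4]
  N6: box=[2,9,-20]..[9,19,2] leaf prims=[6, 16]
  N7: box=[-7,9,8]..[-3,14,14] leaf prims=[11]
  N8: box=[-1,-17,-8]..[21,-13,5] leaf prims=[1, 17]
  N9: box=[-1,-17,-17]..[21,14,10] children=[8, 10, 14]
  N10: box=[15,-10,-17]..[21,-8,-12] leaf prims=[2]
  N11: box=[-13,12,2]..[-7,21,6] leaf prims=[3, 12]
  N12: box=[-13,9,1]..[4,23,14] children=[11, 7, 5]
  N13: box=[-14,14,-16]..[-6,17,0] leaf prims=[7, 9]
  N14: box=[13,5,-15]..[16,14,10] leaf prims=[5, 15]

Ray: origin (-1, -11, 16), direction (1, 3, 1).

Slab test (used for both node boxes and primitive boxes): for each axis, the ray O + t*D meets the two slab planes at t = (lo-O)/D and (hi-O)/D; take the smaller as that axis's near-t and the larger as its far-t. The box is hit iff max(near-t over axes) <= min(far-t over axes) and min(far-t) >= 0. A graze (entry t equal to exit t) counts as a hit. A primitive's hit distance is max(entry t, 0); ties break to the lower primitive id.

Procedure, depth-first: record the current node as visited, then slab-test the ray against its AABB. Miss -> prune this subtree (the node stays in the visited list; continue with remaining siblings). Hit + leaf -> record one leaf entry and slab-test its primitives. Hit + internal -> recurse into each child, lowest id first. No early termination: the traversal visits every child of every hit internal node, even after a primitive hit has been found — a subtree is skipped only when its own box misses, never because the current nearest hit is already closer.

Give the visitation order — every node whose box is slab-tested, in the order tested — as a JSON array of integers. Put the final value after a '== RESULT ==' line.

Trace the traversal:
N0 x:[-15,22] y:[-2,34/3] z:[-36,3] -> hit [-2,3], descend [3, 4, 9, 12]
  N3 x:[-13,10] y:[20/3,10] z:[-36,-14] -> miss, prune
  N4 x:[-15,4] y:[-1,17/3] z:[-24,3] -> hit [-1,3], descend [1, 2]
    N1 x:[-15,-1] y:[3,17/3] z:[-24,-6] -> miss, prune
    N2 x:[-13,4] y:[-1,14/3] z:[-8,3] -> hit [-1,3] leaf, test {P10(miss), P13(miss)}
  N9 x:[0,22] y:[-2,25/3] z:[-33,-6] -> miss, prune
  N12 x:[-12,5] y:[20/3,34/3] z:[-15,-2] -> miss, prune

7 AABB tests over nodes [0, 3, 4, 1, 2, 9, 12]; 1 leaf entered; closest miss.

== RESULT ==
[0, 3, 4, 1, 2, 9, 12]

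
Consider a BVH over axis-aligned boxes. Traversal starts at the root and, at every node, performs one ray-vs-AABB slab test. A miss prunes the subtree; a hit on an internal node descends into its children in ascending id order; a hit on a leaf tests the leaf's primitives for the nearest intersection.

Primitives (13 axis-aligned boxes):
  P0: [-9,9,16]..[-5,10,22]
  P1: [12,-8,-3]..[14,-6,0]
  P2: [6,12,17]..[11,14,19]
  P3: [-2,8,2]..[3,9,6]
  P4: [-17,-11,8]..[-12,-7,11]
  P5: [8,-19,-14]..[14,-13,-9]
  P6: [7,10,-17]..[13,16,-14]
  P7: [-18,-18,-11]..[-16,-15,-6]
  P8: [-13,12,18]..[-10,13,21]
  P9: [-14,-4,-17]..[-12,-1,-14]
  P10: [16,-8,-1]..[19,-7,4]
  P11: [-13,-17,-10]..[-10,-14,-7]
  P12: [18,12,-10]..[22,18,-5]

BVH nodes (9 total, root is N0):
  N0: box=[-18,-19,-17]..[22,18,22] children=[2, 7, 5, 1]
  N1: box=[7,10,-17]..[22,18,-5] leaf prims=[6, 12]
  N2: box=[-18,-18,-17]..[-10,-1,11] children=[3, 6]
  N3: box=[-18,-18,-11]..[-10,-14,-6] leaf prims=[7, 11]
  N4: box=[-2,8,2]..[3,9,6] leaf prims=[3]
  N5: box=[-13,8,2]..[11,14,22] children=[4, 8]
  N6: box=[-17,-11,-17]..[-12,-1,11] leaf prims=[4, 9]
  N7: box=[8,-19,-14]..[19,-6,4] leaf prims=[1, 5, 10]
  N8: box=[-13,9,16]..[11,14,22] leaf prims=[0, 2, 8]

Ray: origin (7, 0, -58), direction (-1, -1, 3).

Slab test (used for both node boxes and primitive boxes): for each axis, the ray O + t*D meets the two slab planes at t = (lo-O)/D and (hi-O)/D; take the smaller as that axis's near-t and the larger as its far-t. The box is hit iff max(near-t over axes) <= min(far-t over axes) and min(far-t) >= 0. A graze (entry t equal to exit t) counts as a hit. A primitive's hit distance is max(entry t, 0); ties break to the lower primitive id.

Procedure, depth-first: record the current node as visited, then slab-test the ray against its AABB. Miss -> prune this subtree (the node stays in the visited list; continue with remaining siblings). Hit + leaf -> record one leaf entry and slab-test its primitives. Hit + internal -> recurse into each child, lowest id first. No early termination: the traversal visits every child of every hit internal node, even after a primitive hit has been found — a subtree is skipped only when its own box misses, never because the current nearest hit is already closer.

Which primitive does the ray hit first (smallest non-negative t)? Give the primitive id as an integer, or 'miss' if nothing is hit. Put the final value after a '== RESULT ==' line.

Trace the traversal:
N0 x:[-15,25] y:[-18,19] z:[41/3,80/3] -> hit [41/3,19], descend [1, 2, 5, 7]
  N1 x:[-15,0] y:[-18,-10] z:[41/3,53/3] -> miss, prune
  N2 x:[17,25] y:[1,18] z:[41/3,23] -> hit [17,18], descend [3, 6]
    N3 x:[17,25] y:[14,18] z:[47/3,52/3] -> hit [17,52/3] leaf, test {P7(miss), P11@t=17}
    N6 x:[19,24] y:[1,11] z:[41/3,23] -> miss, prune
  N5 x:[-4,20] y:[-14,-8] z:[20,80/3] -> miss, prune
  N7 x:[-12,-1] y:[6,19] z:[44/3,62/3] -> miss, prune

order=[0, 1, 2, 3, 6, 5, 7]  |boxes|=7  |leaves|=1  hit=P11

== RESULT ==
11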